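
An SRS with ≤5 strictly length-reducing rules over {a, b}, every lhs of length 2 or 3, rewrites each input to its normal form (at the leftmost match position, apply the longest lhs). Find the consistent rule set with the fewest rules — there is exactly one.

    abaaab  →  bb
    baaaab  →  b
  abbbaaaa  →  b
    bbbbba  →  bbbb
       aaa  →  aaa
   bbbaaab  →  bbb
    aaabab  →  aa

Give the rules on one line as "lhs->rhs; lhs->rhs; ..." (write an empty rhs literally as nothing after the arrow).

  | abaaab => bbaab => bbab => bb
  | baaaab => baaab => baab => bab => b
  | abbbaaaa => abbaaaa => abaaaa => bbaaa => bbaa => bba => b
  | bbbbba => bbbb

ab->a; aba->bb; ba->; baa->ba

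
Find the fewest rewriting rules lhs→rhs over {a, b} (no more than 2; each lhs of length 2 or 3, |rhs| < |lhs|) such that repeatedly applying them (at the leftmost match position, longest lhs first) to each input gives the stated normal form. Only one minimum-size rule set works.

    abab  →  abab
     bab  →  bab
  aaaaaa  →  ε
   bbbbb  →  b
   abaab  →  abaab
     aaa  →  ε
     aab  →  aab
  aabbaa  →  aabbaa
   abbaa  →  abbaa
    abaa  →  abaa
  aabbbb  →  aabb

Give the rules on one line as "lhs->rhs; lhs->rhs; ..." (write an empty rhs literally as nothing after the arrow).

  | abab
  | bab
  | aaaaaa => aaa => ε
  | bbbbb => bbb => b

aaa->; bbb->b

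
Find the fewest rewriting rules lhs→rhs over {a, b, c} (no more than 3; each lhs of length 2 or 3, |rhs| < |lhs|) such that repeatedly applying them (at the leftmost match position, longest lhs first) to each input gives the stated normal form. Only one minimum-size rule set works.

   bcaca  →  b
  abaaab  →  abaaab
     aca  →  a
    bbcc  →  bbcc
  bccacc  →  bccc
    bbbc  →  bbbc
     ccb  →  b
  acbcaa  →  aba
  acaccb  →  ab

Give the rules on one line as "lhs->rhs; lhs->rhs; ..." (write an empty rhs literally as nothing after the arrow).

  | bcaca => bca => b
  | abaaab
  | aca => a
  | bbcc

ca->; cb->b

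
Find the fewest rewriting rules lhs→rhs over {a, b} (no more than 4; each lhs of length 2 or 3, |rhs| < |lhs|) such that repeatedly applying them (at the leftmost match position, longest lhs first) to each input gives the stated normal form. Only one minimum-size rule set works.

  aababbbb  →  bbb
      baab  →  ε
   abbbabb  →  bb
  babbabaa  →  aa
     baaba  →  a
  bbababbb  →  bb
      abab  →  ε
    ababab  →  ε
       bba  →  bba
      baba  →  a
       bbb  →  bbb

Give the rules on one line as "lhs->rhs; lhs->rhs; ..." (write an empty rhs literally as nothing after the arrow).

  | aababbbb => ababbbb => abbbb => bbb
  | baab => bab => ε
  | abbbabb => bbabb => bb
  | babbabaa => babaa => aa

aab->ab; ab->; bab->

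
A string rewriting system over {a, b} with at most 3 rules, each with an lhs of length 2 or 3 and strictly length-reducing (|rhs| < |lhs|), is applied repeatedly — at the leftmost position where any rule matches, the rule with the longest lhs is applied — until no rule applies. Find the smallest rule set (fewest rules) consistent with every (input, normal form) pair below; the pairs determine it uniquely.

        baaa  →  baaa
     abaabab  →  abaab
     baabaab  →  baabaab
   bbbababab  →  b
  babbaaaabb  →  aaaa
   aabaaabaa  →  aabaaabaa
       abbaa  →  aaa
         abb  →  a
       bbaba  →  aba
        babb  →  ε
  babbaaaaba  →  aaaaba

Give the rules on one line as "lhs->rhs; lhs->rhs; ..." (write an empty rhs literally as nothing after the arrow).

  | baaa
  | abaabab => abaab
  | baabaab
  | bbbababab => bababab => babab => bab => b

bab->b; bb->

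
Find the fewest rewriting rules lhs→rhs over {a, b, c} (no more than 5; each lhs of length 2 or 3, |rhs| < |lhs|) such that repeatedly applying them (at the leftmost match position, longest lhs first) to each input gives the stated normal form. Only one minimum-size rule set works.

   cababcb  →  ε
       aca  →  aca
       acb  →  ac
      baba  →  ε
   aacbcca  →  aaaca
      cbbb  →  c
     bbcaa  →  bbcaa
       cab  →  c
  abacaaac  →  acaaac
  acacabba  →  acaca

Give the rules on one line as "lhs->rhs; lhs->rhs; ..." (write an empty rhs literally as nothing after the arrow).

  | cababcb => cabcb => ccb => ab => ε
  | aca
  | acb => ac
  | baba => ba => ε

ab->; ba->; cb->c; cc->a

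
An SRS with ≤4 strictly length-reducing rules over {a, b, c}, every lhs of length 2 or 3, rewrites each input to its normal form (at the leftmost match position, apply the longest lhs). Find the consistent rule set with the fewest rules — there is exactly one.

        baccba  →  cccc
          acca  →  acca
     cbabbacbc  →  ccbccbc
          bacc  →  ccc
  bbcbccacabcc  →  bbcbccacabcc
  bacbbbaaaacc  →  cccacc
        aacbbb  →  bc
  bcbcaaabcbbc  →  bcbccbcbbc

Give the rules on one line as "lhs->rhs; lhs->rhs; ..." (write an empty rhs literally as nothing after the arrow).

aa->b; ba->c; bbb->

  | baccba => cccba => cccc
  | acca
  | cbabbacbc => ccbbacbc => ccbccbc
  | bacc => ccc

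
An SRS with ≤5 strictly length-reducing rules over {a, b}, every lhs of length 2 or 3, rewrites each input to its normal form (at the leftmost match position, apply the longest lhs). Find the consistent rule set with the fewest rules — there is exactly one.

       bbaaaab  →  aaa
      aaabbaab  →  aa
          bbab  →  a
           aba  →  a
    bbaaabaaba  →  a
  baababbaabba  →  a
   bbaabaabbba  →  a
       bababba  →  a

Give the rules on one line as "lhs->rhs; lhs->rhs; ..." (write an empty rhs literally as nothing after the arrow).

ab->a; aba->ba; ba->a; bba->ab

  | bbaaaab => abaaab => baaab => aaab => aaa
  | aaabbaab => aaabaab => aabaab => abaab => baab => aab => aa
  | bbab => abb => ab => a
  | aba => ba => a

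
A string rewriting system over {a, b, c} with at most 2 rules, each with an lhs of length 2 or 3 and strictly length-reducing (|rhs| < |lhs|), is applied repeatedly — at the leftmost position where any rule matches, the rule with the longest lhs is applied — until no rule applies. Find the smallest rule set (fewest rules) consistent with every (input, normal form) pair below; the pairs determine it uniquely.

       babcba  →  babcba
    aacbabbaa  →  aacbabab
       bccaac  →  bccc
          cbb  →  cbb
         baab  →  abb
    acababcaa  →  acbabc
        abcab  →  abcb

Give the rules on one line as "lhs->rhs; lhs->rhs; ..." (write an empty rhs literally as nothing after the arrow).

  | babcba
  | aacbabbaa => aacbabab
  | bccaac => bccac => bccc
  | cbb

baa->ab; ca->c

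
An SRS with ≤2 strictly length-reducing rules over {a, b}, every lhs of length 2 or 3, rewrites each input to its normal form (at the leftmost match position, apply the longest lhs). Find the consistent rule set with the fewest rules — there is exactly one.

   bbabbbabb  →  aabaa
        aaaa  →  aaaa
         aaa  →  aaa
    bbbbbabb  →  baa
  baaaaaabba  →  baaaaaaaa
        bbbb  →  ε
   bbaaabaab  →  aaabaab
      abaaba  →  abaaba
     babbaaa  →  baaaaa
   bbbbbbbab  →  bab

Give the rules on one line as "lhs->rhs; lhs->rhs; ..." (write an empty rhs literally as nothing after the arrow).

  | bbabbbabb => abbbabb => aababb => aabaa
  | aaaa
  | aaa
  | bbbbbabb => bbbabb => babb => baa

abb->aa; bb->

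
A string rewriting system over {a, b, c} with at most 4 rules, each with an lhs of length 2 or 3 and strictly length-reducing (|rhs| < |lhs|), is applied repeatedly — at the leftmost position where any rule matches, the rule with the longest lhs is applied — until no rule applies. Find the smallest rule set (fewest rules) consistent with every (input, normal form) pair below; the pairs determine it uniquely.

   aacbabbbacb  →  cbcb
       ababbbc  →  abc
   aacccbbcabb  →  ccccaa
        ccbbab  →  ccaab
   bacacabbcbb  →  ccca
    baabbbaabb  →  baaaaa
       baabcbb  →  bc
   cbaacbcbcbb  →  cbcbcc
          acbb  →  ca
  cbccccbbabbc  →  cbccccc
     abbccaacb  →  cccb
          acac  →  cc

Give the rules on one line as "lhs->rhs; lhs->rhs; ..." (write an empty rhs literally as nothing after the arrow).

  | aacbabbbacb => acbabbbacb => cbabbbacb => cbaacb => cbacb => cbcb
  | ababbbc => abac => abc
  | aacccbbcabb => acccbbcabb => cccbbcabb => cccacabb => ccccabb => ccccaa
  | ccbbab => ccaab

ac->c; bb->a; bbb->; bca->c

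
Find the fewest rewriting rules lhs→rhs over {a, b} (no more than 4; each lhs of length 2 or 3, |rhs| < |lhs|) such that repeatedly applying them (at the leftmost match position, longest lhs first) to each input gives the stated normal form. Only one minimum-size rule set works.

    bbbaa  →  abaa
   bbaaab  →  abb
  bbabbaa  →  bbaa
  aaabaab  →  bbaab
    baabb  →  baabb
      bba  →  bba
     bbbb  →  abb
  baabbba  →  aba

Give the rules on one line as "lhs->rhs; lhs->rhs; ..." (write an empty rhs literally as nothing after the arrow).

  | bbbaa => abaa
  | bbaaab => bbbb => abb
  | bbabbaa => bbaa
  | aaabaab => bbaab

aaa->b; bab->; bbb->ab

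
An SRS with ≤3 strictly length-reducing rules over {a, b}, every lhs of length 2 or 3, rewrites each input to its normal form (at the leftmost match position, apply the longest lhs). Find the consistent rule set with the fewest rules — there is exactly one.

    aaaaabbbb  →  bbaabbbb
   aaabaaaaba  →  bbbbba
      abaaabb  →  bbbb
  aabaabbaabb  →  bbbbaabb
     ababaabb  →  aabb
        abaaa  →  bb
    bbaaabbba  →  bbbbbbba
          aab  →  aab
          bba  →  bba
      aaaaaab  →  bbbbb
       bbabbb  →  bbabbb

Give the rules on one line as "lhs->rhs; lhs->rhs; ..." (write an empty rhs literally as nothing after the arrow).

  | aaaaabbbb => bbaabbbb
  | aaabaaaaba => bbbaaaaba => bbbbbaba => bbbbba
  | abaaabb => aaabb => bbbb
  | aabaabbaabb => aaabbaabb => bbbbaabb

aaa->bb; aba->a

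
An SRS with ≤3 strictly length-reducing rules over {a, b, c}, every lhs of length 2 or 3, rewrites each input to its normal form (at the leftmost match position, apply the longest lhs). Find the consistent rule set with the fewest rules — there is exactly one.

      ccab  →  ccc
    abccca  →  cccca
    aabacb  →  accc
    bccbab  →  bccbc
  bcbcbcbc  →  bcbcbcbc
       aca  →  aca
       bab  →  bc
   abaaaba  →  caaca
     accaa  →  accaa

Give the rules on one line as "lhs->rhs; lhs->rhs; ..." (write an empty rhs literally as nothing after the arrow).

  | ccab => ccc
  | abccca => cccca
  | aabacb => acacb => accc
  | bccbab => bccbc

ab->c; acb->cc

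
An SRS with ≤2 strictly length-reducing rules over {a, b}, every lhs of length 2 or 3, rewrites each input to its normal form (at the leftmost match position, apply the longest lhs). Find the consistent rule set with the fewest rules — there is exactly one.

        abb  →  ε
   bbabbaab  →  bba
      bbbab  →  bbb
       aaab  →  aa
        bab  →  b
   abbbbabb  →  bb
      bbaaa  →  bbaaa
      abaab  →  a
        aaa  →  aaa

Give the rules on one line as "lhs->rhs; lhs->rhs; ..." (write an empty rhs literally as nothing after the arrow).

ab->; abb->

  | abb => ε
  | bbabbaab => bbaab => bba
  | bbbab => bbb
  | aaab => aa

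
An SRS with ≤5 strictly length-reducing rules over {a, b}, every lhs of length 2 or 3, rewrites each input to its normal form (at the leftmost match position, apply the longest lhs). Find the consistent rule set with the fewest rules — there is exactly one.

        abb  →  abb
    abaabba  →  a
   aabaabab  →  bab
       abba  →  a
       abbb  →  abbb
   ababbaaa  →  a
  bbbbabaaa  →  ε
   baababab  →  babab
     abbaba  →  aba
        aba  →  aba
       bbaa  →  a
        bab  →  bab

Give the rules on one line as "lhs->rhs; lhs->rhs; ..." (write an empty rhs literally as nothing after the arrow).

  | abb
  | abaabba => abba => a
  | aabaabab => baabab => bab
  | abba => a

aa->a; aab->b; baa->; bba->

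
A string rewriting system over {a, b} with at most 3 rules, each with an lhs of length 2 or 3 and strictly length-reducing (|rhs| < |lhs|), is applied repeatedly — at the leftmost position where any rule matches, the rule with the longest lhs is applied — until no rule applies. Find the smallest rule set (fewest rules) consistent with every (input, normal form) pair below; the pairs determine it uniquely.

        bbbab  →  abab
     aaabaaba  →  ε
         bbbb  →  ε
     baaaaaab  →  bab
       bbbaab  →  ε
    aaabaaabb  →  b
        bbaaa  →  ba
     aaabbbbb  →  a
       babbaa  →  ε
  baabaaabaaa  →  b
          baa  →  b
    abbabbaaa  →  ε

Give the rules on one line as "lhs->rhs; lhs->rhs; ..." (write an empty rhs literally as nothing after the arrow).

aa->; aaa->b; bb->a

  | bbbab => abab
  | aaabaaba => bbaaba => aaaba => bba => aa => ε
  | bbbb => abb => aa => ε
  | baaaaaab => bbaaab => aaaab => bab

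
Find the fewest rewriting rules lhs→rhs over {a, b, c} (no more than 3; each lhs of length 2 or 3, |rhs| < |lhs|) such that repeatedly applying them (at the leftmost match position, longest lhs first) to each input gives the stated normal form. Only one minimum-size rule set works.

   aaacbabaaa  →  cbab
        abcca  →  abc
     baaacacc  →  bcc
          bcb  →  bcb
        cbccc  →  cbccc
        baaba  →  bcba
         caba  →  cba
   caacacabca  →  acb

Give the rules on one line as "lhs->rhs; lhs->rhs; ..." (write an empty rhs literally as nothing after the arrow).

  | aaacbabaaa => cacbabaaa => cbabaaa => cbabca => cbab
  | abcca => abc
  | baaacacc => bcacacc => bcacc => bcc
  | bcb

aa->c; ca->; cab->cb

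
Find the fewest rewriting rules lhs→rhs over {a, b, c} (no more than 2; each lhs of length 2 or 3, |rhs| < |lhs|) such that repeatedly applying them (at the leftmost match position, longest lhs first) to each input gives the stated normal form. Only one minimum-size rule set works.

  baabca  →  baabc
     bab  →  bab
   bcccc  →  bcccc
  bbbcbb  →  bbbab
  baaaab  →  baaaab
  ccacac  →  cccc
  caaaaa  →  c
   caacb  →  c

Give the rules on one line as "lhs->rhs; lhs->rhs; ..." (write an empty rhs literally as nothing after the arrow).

ca->c; cb->a

  | baabca => baabc
  | bab
  | bcccc
  | bbbcbb => bbbab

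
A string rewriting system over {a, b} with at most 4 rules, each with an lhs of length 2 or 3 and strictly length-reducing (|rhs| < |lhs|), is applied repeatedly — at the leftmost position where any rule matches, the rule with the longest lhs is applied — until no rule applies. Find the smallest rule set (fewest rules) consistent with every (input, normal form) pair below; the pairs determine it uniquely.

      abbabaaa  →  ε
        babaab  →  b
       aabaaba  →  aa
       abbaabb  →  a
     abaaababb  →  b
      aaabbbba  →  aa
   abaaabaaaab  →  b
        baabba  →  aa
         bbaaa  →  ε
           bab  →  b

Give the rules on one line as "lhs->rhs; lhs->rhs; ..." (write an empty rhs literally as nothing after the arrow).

  | abbabaaa => aaabaaa => bbaaa => aaaa => ba => ε
  | babaab => baab => b
  | aabaaba => aaba => aa
  | abbaabb => aaaabb => babb => bb => a

aaa->b; ba->; baa->; bb->a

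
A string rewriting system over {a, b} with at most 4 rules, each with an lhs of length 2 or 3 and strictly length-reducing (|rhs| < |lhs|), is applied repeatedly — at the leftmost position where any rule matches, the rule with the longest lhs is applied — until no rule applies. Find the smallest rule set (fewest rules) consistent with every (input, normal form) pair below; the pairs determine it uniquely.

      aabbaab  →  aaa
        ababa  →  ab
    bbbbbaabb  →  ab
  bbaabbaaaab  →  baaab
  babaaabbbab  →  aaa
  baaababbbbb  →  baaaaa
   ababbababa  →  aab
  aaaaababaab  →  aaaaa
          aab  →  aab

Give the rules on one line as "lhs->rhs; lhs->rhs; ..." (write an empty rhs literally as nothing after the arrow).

aba->b; bb->a; bba->ab

  | aabbaab => aaabab => aabb => aaa
  | ababa => bba => ab
  | bbbbbaabb => abbbaabb => aabaabb => ababb => bbb => ab
  | bbaabbaaaab => ababbaaaab => bbbaaaab => abaaaab => baaab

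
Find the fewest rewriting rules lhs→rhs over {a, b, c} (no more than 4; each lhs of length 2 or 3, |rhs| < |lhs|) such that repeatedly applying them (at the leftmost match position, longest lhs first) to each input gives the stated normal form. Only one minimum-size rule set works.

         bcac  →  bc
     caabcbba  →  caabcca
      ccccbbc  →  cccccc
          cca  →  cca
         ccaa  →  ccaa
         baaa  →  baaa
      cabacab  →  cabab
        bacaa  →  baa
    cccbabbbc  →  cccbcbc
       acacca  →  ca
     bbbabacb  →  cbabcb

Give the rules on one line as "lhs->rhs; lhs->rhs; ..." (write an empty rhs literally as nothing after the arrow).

ac->; acb->cb; bb->c

  | bcac => bc
  | caabcbba => caabcca
  | ccccbbc => cccccc
  | cca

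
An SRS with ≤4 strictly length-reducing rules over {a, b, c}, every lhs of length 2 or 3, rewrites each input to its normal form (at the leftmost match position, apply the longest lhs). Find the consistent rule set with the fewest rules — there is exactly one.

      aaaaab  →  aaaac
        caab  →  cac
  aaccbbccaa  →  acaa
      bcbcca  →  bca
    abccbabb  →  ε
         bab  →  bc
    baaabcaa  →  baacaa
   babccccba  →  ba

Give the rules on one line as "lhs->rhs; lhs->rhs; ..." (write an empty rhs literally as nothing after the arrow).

  | aaaaab => aaaac
  | caab => cac
  | aaccbbccaa => aacbbccaa => aabccaa => acccaa => accaa => acaa
  | bcbcca => bcca => bca

ab->c; cb->; cc->c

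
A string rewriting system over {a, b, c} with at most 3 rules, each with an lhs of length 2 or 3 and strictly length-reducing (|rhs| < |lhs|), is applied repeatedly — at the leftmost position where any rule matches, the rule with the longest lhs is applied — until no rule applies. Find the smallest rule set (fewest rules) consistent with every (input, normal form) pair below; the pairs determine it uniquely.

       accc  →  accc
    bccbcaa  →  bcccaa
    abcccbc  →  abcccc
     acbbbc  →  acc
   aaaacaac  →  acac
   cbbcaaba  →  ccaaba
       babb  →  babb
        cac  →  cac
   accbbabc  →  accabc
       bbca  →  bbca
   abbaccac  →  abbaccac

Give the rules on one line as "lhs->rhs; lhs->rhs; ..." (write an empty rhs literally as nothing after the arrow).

  | accc
  | bccbcaa => bcccaa
  | abcccbc => abcccc
  | acbbbc => acbbc => acbc => acc

aac->ac; cb->c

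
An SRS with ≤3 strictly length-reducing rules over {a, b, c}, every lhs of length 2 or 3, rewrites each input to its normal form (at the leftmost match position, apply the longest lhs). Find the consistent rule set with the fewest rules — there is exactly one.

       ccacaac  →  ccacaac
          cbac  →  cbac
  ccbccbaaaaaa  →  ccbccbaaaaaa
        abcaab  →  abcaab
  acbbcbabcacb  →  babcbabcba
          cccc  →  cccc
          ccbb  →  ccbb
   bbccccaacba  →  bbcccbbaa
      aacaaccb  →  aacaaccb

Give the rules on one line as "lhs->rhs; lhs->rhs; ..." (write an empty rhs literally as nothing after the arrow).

  | ccacaac
  | cbac
  | ccbccbaaaaaa
  | abcaab

acb->ba; cab->bb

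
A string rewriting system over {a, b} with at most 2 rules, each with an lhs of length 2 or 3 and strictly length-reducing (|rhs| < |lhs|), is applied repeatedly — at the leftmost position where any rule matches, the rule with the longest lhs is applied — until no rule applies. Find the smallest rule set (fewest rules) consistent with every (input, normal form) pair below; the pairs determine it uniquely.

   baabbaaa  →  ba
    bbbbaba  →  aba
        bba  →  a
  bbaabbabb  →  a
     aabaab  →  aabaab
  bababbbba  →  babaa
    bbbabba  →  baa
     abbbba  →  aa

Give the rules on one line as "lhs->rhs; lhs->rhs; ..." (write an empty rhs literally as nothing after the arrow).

  | baabbaaa => baaaaa => baaa => ba
  | bbbbaba => bbaba => aba
  | bba => a
  | bbaabbabb => aabbabb => aaabb => abb => a

aaa->a; bb->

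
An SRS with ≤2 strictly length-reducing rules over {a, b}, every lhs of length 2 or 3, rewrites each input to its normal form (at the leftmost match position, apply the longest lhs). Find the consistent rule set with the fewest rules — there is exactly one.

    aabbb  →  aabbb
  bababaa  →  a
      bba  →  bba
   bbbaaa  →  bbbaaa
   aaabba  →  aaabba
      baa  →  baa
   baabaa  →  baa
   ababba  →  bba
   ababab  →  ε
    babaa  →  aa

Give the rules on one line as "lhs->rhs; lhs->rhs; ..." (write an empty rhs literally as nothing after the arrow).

aba->; bab->

  | aabbb
  | bababaa => abaa => a
  | bba
  | bbbaaa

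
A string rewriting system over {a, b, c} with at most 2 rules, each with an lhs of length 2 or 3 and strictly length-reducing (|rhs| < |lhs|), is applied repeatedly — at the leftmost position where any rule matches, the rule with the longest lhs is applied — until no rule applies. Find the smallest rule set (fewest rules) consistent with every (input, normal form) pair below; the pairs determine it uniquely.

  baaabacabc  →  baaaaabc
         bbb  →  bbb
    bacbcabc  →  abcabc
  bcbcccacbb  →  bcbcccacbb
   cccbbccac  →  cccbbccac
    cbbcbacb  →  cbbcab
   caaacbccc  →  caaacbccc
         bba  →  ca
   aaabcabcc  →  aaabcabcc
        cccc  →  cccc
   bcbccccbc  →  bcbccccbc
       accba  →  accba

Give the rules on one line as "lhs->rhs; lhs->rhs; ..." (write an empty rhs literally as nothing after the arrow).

bac->a; bba->ca

  | baaabacabc => baaaaabc
  | bbb
  | bacbcabc => abcabc
  | bcbcccacbb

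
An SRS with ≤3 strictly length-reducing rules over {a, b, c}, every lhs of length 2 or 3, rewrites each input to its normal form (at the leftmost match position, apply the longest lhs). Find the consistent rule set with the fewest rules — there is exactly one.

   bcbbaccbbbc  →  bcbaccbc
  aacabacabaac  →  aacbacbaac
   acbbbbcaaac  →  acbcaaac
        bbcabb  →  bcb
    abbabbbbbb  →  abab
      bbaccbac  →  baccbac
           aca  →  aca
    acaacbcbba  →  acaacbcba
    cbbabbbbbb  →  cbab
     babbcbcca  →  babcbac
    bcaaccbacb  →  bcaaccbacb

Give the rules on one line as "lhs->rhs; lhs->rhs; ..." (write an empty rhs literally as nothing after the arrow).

  | bcbbaccbbbc => bcbaccbbbc => bcbaccbbc => bcbaccbc
  | aacabacabaac => aacbacabaac => aacbacbaac
  | acbbbbcaaac => acbbbcaaac => acbbcaaac => acbcaaac
  | bbcabb => bcabb => bcbb => bcb

bb->b; cab->cb; cca->ac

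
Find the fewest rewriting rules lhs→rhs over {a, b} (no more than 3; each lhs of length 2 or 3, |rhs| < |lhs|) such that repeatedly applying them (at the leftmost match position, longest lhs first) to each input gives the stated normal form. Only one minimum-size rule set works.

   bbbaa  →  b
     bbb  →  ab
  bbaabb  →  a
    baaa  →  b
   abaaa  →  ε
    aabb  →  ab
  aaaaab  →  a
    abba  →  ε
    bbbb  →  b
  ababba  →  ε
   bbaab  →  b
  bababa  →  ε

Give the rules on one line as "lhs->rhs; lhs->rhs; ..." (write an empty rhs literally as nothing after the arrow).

aa->b; ba->; bb->a

  | bbbaa => abaa => aa => b
  | bbb => ab
  | bbaabb => aaabb => babb => bb => a
  | baaa => aa => b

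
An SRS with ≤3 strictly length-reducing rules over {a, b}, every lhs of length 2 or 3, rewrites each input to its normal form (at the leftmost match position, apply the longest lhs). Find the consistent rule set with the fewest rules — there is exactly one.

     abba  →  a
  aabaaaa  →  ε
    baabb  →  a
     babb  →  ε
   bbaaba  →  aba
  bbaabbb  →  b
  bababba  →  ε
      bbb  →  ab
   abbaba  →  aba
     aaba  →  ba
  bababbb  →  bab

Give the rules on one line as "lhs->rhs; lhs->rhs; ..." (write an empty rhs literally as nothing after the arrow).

aa->; baa->; bb->a

  | abba => aaa => a
  | aabaaaa => baaaa => aa => ε
  | baabb => bb => a
  | babb => baa => ε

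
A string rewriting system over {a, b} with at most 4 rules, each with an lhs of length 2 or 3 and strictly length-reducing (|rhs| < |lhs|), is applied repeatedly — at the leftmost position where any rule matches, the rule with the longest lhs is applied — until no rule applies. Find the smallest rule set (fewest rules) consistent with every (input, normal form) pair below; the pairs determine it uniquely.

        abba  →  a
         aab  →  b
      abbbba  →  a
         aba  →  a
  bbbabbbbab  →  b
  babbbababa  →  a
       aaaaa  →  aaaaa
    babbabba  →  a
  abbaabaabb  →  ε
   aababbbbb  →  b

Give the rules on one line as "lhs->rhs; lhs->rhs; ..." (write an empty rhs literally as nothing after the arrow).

  | abba => bba => a
  | aab => ab => b
  | abbbba => bbbba => bba => a
  | aba => ba => a

ab->b; ba->a; bb->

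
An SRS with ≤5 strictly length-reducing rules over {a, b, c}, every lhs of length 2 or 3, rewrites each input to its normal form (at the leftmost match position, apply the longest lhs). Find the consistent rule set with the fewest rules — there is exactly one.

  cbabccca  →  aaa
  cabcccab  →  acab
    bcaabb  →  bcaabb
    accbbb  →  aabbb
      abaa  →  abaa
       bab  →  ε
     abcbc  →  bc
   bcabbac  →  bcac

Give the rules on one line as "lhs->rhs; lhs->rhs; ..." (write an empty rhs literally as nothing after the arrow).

  | cbabccca => cccca => acca => aaa
  | cabcccab => cccab => acab
  | bcaabb
  | accbbb => aabbb

abc->; bab->; bba->; cc->a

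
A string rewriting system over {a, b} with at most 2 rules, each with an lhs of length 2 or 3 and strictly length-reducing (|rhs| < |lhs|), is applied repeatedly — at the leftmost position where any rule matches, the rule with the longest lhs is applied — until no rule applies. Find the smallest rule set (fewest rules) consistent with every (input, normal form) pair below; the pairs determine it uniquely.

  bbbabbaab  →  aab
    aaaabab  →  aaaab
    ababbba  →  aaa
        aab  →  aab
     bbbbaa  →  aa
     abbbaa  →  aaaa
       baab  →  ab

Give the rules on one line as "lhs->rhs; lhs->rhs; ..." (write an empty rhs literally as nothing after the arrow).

ba->; bbb->a

  | bbbabbaab => aabbaab => aabab => aab
  | aaaabab => aaaab
  | ababbba => abbba => aaa
  | aab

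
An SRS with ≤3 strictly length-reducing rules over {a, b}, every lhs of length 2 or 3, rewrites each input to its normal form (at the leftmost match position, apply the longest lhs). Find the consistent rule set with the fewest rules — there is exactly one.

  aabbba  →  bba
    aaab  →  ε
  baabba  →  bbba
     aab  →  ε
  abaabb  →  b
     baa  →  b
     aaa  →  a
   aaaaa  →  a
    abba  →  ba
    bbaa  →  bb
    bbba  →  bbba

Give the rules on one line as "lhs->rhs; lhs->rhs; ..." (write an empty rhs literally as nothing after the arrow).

  | aabbba => abbba => bba
  | aaab => aab => ab => ε
  | baabba => bbba
  | aab => ab => ε

aa->a; ab->; baa->b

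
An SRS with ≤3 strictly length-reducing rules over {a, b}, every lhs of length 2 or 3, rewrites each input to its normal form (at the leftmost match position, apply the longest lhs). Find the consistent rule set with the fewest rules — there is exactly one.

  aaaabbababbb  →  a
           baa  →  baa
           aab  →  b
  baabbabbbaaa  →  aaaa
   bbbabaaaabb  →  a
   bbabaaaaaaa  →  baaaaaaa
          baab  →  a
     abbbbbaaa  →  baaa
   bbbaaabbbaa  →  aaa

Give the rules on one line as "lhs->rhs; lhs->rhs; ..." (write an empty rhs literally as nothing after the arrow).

ab->b; bb->a

  | aaaabbababbb => aaabbababbb => aabbababbb => abbababbb => bbababbb => aababbb => ababbb => babbb => bbbb => abb => bb => a
  | baa
  | aab => ab => b
  | baabbabbbaaa => babbabbbaaa => bbbabbbaaa => ababbbaaa => babbbaaa => bbbbaaa => abbaaa => bbaaa => aaaa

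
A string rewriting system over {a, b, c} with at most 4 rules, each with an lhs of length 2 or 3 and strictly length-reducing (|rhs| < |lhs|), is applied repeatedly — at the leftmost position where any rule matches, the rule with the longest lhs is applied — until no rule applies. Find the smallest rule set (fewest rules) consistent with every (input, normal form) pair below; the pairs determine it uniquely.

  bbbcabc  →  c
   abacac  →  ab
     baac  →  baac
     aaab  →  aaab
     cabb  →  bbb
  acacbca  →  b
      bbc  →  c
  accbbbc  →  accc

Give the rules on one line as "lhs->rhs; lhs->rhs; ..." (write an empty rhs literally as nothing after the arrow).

  | bbbcabc => bbcabc => bcabc => cabc => bbc => bc => c
  | abacac => ababc => ab
  | baac
  | aaab

abc->; bc->c; ca->b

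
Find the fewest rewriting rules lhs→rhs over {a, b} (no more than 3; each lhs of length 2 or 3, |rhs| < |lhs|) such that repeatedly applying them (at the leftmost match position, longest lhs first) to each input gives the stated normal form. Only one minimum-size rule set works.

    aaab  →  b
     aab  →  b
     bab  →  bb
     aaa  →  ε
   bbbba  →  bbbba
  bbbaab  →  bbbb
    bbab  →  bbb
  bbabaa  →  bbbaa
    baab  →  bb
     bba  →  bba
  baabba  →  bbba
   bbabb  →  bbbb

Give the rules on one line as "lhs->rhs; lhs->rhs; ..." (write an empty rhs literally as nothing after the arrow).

  | aaab => b
  | aab => ab => b
  | bab => bb
  | aaa => ε

aaa->; ab->b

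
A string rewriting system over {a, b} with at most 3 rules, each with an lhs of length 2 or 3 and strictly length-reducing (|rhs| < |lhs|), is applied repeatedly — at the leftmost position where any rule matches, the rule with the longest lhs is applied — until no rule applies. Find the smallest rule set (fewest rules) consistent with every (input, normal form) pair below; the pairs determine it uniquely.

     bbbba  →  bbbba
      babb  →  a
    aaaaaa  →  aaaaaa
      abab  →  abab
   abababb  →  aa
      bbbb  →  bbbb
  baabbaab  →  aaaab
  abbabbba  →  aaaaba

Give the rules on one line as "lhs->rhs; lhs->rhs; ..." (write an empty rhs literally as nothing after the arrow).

  | bbbba
  | babb => baa => a
  | aaaaaa
  | abab

abb->aa; baa->a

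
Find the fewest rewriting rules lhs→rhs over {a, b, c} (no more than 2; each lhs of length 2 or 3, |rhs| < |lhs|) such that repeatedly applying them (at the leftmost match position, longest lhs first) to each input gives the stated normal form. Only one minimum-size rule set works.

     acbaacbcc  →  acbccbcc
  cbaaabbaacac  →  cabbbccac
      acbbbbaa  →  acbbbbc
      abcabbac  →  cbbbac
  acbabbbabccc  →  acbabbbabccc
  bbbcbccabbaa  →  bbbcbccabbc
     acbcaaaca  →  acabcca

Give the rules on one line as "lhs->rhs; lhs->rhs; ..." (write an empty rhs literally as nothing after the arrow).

  | acbaacbcc => acbccbcc
  | cbaaabbaacac => cbcabbaacac => cabbbaacac => cabbbccac
  | acbbbbaa => acbbbbc
  | abcabbac => aabbbac => cbbbac

aa->c; bca->ab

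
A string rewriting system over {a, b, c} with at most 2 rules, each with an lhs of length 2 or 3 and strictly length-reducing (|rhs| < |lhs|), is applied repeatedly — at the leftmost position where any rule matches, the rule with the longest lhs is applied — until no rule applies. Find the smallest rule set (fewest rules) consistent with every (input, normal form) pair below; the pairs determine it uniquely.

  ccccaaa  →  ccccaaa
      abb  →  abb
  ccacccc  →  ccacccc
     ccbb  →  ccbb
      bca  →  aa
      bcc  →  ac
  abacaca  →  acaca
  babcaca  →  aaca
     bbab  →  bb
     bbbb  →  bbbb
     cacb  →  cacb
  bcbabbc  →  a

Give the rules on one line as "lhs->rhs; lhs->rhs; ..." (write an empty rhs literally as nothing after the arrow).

  | ccccaaa
  | abb
  | ccacccc
  | ccbb

ba->; bc->a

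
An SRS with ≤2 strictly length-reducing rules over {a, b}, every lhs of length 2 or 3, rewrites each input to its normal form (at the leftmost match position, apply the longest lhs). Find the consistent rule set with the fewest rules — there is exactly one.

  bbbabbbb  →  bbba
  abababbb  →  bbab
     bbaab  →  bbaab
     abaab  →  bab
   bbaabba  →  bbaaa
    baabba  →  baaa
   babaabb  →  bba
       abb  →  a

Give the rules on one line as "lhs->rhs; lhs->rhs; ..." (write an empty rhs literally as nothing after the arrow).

aba->b; abb->a

  | bbbabbbb => bbbabb => bbba
  | abababbb => bbabbb => bbab
  | bbaab
  | abaab => bab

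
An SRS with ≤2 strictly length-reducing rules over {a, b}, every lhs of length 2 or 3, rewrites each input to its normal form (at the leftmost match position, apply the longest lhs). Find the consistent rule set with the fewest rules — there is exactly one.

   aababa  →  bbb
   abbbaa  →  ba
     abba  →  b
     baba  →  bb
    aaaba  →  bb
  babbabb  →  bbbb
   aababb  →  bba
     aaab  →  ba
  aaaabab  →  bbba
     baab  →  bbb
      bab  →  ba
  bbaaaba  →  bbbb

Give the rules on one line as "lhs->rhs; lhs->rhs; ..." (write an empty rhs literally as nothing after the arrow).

aa->b; ab->a

  | aababa => bbaba => bbaa => bbb
  | abbbaa => abbaa => abaa => aaa => ba
  | abba => aba => aa => b
  | baba => baa => bb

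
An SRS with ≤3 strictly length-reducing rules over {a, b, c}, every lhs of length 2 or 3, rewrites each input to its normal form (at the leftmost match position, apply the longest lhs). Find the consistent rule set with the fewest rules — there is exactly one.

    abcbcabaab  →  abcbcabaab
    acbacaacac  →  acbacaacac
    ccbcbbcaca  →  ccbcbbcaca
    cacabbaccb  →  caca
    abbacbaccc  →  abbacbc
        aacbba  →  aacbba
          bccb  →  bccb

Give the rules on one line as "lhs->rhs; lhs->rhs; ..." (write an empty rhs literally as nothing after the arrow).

  | abcbcabaab
  | acbacaacac
  | ccbcbbcaca
  | cacabbaccb => cacabbb => caca

acc->; bbb->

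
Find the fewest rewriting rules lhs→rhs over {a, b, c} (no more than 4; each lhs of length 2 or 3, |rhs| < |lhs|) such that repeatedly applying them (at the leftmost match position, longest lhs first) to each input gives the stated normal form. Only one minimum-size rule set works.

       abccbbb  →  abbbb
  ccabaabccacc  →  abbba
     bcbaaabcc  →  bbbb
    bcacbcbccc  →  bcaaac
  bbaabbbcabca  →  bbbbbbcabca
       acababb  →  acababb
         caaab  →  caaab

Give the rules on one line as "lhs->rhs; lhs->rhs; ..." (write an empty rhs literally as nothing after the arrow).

  | abccbbb => abbbb
  | ccabaabccacc => abaabccacc => abbbccacc => abbbacc => abbba
  | bcbaaabcc => baaaabcc => bbaabcc => bbbbcc => bbbb
  | bcacbcbccc => bcaacbccc => bcaaaccc => bcaaac

baa->bb; cb->a; cc->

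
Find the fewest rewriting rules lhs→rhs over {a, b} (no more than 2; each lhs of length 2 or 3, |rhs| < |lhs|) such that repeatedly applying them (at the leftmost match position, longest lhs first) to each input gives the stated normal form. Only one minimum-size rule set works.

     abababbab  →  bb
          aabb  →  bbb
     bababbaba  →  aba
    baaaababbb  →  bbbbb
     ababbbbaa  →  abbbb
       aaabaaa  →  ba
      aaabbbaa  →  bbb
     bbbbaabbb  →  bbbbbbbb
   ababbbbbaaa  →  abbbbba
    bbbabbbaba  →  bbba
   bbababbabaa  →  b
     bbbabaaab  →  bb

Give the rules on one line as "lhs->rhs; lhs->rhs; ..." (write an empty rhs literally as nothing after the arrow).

aa->b; bab->

  | abababbab => aabbab => bbbab => bb
  | aabb => bbb
  | bababbaba => abbaba => aba
  | baaaababbb => bbaababbb => bbbbabbb => bbbbb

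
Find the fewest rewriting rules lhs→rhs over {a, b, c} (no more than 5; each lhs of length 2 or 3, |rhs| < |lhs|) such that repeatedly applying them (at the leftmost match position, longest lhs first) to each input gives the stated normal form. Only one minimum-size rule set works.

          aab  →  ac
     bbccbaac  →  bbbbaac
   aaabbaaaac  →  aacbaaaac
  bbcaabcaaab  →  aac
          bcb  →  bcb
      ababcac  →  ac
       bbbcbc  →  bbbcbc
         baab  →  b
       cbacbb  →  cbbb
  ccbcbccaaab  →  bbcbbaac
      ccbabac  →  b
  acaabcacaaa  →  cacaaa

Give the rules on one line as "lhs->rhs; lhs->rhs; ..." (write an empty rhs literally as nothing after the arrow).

  | aab => ac
  | bbccbaac => bbbbaac
  | aaabbaaaac => aacbaaaac
  | bbcaabcaaab => baabcaaab => baccaaab => bcaaab => aaab => aac

ab->c; bac->b; bca->a; cc->b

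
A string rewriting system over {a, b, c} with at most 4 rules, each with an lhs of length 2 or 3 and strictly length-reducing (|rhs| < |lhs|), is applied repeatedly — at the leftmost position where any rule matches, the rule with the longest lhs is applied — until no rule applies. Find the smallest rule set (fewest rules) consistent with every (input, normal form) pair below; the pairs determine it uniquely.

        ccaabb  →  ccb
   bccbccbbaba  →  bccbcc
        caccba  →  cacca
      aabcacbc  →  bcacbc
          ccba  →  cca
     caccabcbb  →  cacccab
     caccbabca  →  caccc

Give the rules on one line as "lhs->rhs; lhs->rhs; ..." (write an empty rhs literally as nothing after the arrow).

aa->; abc->ca; ba->a; bb->b

  | ccaabb => ccbb => ccb
  | bccbccbbaba => bccbccbaba => bccbccaba => bccbccaa => bccbcc
  | caccba => cacca
  | aabcacbc => bcacbc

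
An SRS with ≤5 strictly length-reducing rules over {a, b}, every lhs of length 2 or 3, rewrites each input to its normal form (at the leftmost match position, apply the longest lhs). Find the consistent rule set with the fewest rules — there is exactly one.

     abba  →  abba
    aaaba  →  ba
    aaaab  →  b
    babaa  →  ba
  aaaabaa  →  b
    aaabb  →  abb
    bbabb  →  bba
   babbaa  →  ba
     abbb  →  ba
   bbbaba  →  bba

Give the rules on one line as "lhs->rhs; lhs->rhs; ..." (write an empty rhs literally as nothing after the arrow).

aa->; aba->ba; bab->ba; bbb->ba

  | abba
  | aaaba => aba => ba
  | aaaab => aab => b
  | babaa => baaa => ba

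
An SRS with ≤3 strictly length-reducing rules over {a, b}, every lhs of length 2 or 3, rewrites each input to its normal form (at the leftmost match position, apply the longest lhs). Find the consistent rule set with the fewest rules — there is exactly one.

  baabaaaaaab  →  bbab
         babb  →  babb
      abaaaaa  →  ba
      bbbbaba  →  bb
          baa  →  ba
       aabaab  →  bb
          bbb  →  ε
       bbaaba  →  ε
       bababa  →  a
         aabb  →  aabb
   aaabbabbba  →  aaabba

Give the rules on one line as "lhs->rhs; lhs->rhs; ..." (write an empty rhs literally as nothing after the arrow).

  | baabaaaaaab => babaaaaaab => bbaaaaab => bbaaaab => bbaaab => bbaab => bbab
  | babb
  | abaaaaa => baaaa => baaa => baa => ba
  | bbbbaba => baba => bb

aba->b; baa->ba; bbb->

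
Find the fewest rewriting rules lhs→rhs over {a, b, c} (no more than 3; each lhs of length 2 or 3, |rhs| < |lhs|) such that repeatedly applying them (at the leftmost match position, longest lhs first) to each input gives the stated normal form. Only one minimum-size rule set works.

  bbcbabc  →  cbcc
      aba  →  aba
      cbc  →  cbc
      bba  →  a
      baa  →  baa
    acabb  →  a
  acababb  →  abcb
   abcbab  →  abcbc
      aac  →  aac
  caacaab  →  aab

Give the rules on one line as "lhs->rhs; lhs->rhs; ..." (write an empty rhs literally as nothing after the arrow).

bab->bc; bb->; ca->

  | bbcbabc => cbabc => cbcc
  | aba
  | cbc
  | bba => a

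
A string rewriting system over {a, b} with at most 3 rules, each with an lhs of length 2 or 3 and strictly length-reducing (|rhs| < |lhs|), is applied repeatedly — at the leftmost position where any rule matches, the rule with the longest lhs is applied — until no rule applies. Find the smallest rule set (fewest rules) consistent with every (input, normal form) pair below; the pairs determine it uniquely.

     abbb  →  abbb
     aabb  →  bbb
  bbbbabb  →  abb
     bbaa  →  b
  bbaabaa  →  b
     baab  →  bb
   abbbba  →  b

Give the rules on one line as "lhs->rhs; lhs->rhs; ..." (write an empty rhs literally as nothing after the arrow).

  | abbb
  | aabb => bbb
  | bbbbabb => bbbabb => bbabb => babb => abb
  | bbaa => baa => aa => b

aa->b; ba->a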